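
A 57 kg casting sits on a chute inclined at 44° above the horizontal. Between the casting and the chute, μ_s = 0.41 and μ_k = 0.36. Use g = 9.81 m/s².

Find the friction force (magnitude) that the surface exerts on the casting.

f ≈ 145 N (up the incline)

The normal reaction is N = m g cos θ = 402.2 N.
Along the slope the weight component is m g sin θ = 388.4 N; friction must supply exactly this, acting up-slope.
Maximum static friction available: μ_s N = 0.41 × 402.2 = 164.9 N.
Since |388.4| > 164.9 N, static friction cannot hold it; the casting slides down the incline and kinetic friction applies: f = μ_k N = 0.36 × 402.2 = 145 N.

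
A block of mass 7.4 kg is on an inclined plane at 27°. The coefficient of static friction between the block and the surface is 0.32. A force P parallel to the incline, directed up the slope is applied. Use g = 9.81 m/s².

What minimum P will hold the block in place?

The block tends to slide down (tan θ > μ_s), so at the point of impending slip friction acts up-slope at its limit: f = μ_s N.
P is parallel to the surface, so N = m g cos θ = 64.7 N.
Along the incline: P + μ_s N = m g sin θ, so P = 33 − 0.32×64.7 = 12.3 N.

P_min ≈ 12.3 N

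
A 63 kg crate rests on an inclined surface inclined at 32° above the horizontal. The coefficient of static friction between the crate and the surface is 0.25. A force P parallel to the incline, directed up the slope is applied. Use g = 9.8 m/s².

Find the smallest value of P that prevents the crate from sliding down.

P_min ≈ 196 N

The crate tends to slide down (tan θ > μ_s), so at the point of impending slip friction acts up-slope at its limit: f = μ_s N.
P is parallel to the surface, so N = m g cos θ = 524 N.
Along the incline: P + μ_s N = m g sin θ, so P = 327 − 0.25×524 = 196 N.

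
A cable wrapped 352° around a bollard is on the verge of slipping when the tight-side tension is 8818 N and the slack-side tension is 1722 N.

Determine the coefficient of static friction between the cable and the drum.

T₂/T₁ = e^{μβ} → μ = ln(T₂/T₁)/β.
β = 352° = 6.144 rad.
μ = ln(8818/1722)/6.144 = ln(5.121)/6.144 = 0.266.

μ ≈ 0.266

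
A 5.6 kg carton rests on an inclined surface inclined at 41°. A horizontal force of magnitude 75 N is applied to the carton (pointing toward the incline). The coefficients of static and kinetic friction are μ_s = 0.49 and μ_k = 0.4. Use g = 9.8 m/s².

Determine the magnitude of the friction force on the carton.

f ≈ 20.6 N (down the incline)

Normal direction: N = m g cos θ + P sin θ = 90.62 N.
Parallel to the incline: P cos θ − m g sin θ = 56.6 − 36 = 20.6 N; the friction needed to balance this is 20.6 N acting down the slope.
Maximum static friction: μ_s N = 0.49 × 90.62 = 44.41 N.
|f_req| = 20.6 ≤ 44.41 N → the carton is in equilibrium; friction equals the required value.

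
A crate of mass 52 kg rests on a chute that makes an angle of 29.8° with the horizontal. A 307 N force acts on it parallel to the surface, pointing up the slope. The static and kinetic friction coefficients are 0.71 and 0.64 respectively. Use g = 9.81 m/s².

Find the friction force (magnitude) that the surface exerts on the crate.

Perpendicular to the surface, N = m g cos θ = 52·9.81·cos 29.8° = 442.7 N.
The friction needed for equilibrium is m g sin θ − P = 253.5 − 307 = -53.48 N, measured positive up-slope.
Maximum static friction available: μ_s N = 0.71 × 442.7 = 314.3 N.
Since |-53.48| ≤ 314.3 N, no slip — friction simply equals what equilibrium demands.

f ≈ 53.5 N (down the incline)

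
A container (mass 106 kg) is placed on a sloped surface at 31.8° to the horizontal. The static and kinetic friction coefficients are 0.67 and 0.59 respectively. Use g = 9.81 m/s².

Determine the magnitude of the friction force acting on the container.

The normal reaction is N = m g cos θ = 883.8 N.
Along the slope the weight component is m g sin θ = 548 N; friction must supply exactly this, acting up-slope.
The static-friction ceiling is μ_s N = 0.67 × 883.8 = 592.1 N.
Since |548| ≤ 592.1 N, no slip — friction simply equals what equilibrium demands.

f ≈ 548 N (up the incline)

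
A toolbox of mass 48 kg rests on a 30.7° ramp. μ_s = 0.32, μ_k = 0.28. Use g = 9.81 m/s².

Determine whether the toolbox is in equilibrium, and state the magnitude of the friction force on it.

N = m g cos θ = 405 N.
Down-slope weight component: m g sin θ = 240 N.
μ_s N = 130 N.
240 > 130 N, so it slides; kinetic friction f = μ_k N = 0.28×405 = 113 N.

f ≈ 113 N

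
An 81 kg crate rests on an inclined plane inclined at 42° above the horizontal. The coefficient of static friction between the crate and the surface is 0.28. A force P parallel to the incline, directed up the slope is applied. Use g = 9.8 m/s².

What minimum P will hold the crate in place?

The crate tends to slide down (tan θ > μ_s), so at the point of impending slip friction acts up-slope at its limit: f = μ_s N.
P is parallel to the surface, so N = m g cos θ = 590 N.
Along the incline: P + μ_s N = m g sin θ, so P = 531 − 0.28×590 = 366 N.

P_min ≈ 366 N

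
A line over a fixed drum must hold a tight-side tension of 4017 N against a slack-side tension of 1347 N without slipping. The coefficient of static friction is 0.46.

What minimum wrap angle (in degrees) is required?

β_min ≈ 136°

T₂/T₁ = e^{μβ} → β = ln(T₂/T₁)/μ.
β = ln(4017/1347)/0.46 = 1.093/0.46 = 2.375 rad.
In degrees: β = 2.375 × 180/π = 136°.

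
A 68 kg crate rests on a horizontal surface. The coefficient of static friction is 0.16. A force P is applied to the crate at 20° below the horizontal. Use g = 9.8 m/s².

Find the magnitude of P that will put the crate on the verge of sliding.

N = m g + P sin α (the push presses the crate into the horizontal surface).
At impending slip, P cos α = μ_s N = μ_s (m g + P sin α).
Solving: P (cos α − μ_s sin α) = μ_s m g → P = 0.16×666/(cos 20° − 0.16 sin 20°) = 107/0.885 = 120 N.

P ≈ 120 N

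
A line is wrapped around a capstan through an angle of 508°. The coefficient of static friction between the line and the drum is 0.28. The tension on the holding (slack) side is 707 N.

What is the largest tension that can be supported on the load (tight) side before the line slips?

T_max ≈ 8460 N

At impending slip the capstan equation gives T₂/T₁ = e^{μβ} with β in radians.
β = 508° × π/180 = 8.866 rad.
e^{μβ} = e^{0.28×8.866} = 11.97.
T₂ = T₁ · e^{μβ} = 707 × 11.97 = 8460 N.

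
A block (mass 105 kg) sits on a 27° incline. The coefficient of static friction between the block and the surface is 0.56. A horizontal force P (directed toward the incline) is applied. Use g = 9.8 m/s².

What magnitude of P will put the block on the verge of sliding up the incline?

At impending motion up the slope, friction acts down-slope at its limit: f = μ_s N.
Perpendicular to the incline: N = m g cos θ + P sin θ.
Along the incline: P cos θ = m g sin θ + μ_s N = m g sin θ + μ_s (m g cos θ + P sin θ).
Solving, P (cos θ − μ_s sin θ) = m g (sin θ + μ_s cos θ), so P = 105×9.8×(sin 27° + 0.56 cos 27°)/(cos 27° − 0.56 sin 27°) = 1030×0.953/0.6368 = 1540 N.

P ≈ 1540 N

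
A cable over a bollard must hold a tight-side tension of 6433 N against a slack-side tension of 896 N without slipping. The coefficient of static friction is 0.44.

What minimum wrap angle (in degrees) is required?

β_min ≈ 257°

T₂/T₁ = e^{μβ} → β = ln(T₂/T₁)/μ.
β = ln(6433/896)/0.44 = 1.971/0.44 = 4.48 rad.
In degrees: β = 4.48 × 180/π = 257°.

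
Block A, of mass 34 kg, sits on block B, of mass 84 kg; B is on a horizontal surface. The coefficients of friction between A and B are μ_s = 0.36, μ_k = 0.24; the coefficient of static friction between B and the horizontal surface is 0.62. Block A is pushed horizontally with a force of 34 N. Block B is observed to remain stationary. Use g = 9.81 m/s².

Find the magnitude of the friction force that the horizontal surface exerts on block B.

Normal force at the A–B interface: N₁ = m_A g = 333.5 N.
So the A–B interface can sustain at most μ_s N₁ = 120.1 N of static friction.
Since P = 34 N ≤ 120.1 N, A does not slip on B; friction on A equals P = 34 N.
B experiences an equal 34 N forward from A (third law). B is in equilibrium, so the floor supplies f₂ = 34 N of static friction (limit μ_s(m_A+m_B)g = 717.7 N, not exceeded).

f ≈ 34 N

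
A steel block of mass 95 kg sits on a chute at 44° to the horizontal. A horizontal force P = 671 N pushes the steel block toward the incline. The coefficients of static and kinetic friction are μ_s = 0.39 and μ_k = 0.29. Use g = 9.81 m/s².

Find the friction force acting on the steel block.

f ≈ 165 N (up the incline)

Resolve perpendicular to the incline: N = m g cos θ + P sin θ = 95×9.81×cos 44° + 671×sin 44° = 1137 N.
Along the incline, the net driving force (taking up-slope positive) is P cos θ − m g sin θ = 482.7 − 647.4 = -164.7 N, so equilibrium requires friction f = 164.7 N (up-slope).
The limit of static friction is μ_s N = 443.2 N.
Since 164.7 N is within the 443.2 N limit, the steel block stays put and friction is exactly 165 N.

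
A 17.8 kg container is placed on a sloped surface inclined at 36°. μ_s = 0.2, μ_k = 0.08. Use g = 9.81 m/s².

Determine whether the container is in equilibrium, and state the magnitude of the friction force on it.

f ≈ 11.3 N

N = m g cos θ = 141 N.
Down-slope weight component: m g sin θ = 103 N.
μ_s N = 28.3 N.
103 > 28.3 N, so it slides; kinetic friction f = μ_k N = 0.08×141 = 11.3 N.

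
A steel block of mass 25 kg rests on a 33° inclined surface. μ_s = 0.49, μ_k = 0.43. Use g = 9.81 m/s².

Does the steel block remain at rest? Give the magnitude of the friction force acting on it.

N = m g cos θ = 206 N.
Down-slope weight component: m g sin θ = 134 N.
μ_s N = 101 N.
134 > 101 N, so it slides; kinetic friction f = μ_k N = 0.43×206 = 88.4 N.

f ≈ 88.4 N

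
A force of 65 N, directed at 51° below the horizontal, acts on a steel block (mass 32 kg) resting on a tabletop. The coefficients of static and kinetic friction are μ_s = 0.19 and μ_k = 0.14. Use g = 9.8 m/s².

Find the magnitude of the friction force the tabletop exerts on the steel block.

f ≈ 40.9 N

N = m g + P sin α = 313.6 + 65×sin 51° = 364.1 N.
For equilibrium, f = P cos α = 65×cos 51° = 40.91 N.
The static-friction limit is μ_s N = 69.18 N.
Since 40.91 N does not exceed the limit, the steel block stays at rest and f = 40.9 N.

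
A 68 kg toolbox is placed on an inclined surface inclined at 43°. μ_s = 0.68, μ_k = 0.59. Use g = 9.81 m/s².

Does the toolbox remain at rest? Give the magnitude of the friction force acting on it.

f ≈ 288 N

N = m g cos θ = 488 N.
Down-slope weight component: m g sin θ = 455 N.
μ_s N = 332 N.
455 > 332 N, so it slides; kinetic friction f = μ_k N = 0.59×488 = 288 N.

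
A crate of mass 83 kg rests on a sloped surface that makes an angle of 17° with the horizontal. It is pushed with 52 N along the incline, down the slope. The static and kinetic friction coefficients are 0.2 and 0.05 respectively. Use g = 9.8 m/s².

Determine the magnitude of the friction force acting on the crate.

f ≈ 38.9 N (up the incline)

Normal force: N = m g cos θ = 83 × 9.8 × cos 17° = 777.9 N.
For equilibrium along the incline the friction force must supply f = m g sin θ + P = 237.8 + 52 = 289.8 N (positive meaning up-slope).
Static friction can supply at most μ_s N = 155.6 N.
Since |289.8| > 155.6 N, static friction cannot hold it; the crate slides down the incline and kinetic friction applies: f = μ_k N = 0.05 × 777.9 = 38.9 N.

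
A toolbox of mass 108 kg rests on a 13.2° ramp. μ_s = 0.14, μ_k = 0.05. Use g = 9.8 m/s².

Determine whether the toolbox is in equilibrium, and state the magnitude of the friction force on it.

f ≈ 51.5 N

N = m g cos θ = 1030 N.
Down-slope weight component: m g sin θ = 242 N.
μ_s N = 144 N.
242 > 144 N, so it slides; kinetic friction f = μ_k N = 0.05×1030 = 51.5 N.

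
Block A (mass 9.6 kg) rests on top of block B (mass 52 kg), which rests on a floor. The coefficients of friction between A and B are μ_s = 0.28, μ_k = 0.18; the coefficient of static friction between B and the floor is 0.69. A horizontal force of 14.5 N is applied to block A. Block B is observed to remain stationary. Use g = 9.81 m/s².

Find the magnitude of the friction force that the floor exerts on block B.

f ≈ 14.5 N

The normal force B exerts on A is simply A's weight, N₁ = 94.18 N.
Maximum static friction on A from B: μ_s N₁ = 0.28×94.18 = 26.37 N.
P = 14.5 N is within that limit, so A and B move together (both at rest); the A–B friction is simply f₁ = P = 14.5 N.
By Newton's third law B feels 14.5 N forward from A. With B stationary, the floor's static friction on B balances it: f₂ = 14.5 N (well within μ_s(m_A+m_B)g = 417 N).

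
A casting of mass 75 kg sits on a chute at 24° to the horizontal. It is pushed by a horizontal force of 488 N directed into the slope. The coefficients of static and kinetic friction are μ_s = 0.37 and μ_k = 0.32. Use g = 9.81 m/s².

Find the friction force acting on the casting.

f ≈ 147 N (down the incline)

The horizontal push has a component P sin θ into the surface, so N = m g cos θ + P sin θ = 672.1 + 198.5 = 870.6 N.
Parallel to the incline: P cos θ − m g sin θ = 445.8 − 299.3 = 146.6 N; the friction needed to balance this is 146.6 N acting down the slope.
The limit of static friction is μ_s N = 322.1 N.
|f_req| = 146.6 ≤ 322.1 N → the casting is in equilibrium; friction equals the required value.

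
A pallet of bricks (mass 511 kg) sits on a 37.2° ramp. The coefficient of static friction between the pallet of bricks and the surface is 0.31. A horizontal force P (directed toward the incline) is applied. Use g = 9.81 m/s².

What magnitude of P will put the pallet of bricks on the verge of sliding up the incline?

P ≈ 7010 N

At impending motion up the slope, friction acts down-slope at its limit: f = μ_s N.
Perpendicular to the incline: N = m g cos θ + P sin θ.
Along the incline: P cos θ = m g sin θ + μ_s N = m g sin θ + μ_s (m g cos θ + P sin θ).
Solving, P (cos θ − μ_s sin θ) = m g (sin θ + μ_s cos θ), so P = 511×9.81×(sin 37.2° + 0.31 cos 37.2°)/(cos 37.2° − 0.31 sin 37.2°) = 5010×0.8515/0.6091 = 7010 N.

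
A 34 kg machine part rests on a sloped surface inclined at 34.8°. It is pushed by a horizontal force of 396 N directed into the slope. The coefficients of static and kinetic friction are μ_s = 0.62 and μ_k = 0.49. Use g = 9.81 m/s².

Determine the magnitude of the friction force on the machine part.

Normal direction: N = m g cos θ + P sin θ = 499.9 N.
Parallel to the incline: P cos θ − m g sin θ = 325.2 − 190.4 = 134.8 N; the friction needed to balance this is 134.8 N acting down the slope.
Maximum static friction: μ_s N = 0.62 × 499.9 = 309.9 N.
|f_req| = 134.8 ≤ 309.9 N → the machine part is in equilibrium; friction equals the required value.

f ≈ 135 N (down the incline)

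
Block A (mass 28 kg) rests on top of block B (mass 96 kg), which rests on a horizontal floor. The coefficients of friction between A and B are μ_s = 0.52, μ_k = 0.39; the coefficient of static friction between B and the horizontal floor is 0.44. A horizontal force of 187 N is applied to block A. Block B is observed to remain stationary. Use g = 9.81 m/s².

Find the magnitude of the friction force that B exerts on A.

Normal force at the A–B interface: N₁ = m_A g = 274.7 N.
Maximum static friction on A from B: μ_s N₁ = 0.52×274.7 = 142.8 N.
Since P = 187 N > 142.8 N, A slides on B; the A–B friction is kinetic: f₁ = μ_k N₁ = 0.39×274.7 = 107 N.
B experiences an equal 107 N forward from A (third law). B is in equilibrium, so the floor supplies f₂ = 107 N of static friction (limit μ_s(m_A+m_B)g = 535.2 N, not exceeded).

f ≈ 107 N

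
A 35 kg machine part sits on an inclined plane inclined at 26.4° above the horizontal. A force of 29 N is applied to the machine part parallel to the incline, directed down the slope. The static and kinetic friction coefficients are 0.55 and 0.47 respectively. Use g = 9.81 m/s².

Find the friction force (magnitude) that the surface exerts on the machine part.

f ≈ 145 N (up the incline)

The normal reaction is N = m g cos θ = 307.5 N.
For equilibrium along the incline the friction force must supply f = m g sin θ + P = 152.7 + 29 = 181.7 N (positive meaning up-slope).
Static friction can supply at most μ_s N = 169.1 N.
|181.7| exceeds 169.1 N, so the machine part slips down-slope; friction is kinetic, f = μ_k N = 0.47×307.5 = 145 N.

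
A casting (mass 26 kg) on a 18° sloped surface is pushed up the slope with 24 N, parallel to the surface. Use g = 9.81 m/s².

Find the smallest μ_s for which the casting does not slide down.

μ_s,min ≈ 0.226

N = m g cos θ = 242.6 N.
Friction must make up the shortfall along the incline: f = m g sin θ − P = 78.82 − 24 = 54.82 N.
At the threshold f = μ_s N, so μ_s,min = 54.82/242.6 = 0.226.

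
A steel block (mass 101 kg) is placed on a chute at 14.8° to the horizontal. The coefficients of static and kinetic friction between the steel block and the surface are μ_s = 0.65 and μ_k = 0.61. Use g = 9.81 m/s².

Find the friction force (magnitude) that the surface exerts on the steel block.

f ≈ 253 N (up the incline)

The normal reaction is N = m g cos θ = 957.9 N.
For equilibrium along the incline, friction must balance the weight component: f = m g sin θ = 253.1 N up the slope.
Static friction can supply at most μ_s N = 622.7 N.
Since |253.1| ≤ 622.7 N, static friction is sufficient; f equals the required value, not μ_s N.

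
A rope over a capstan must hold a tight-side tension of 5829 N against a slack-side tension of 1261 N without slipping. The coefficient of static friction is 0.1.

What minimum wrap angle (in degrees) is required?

β_min ≈ 877°

T₂/T₁ = e^{μβ} → β = ln(T₂/T₁)/μ.
β = ln(5829/1261)/0.1 = 1.531/0.1 = 15.31 rad.
In degrees: β = 15.31 × 180/π = 877°.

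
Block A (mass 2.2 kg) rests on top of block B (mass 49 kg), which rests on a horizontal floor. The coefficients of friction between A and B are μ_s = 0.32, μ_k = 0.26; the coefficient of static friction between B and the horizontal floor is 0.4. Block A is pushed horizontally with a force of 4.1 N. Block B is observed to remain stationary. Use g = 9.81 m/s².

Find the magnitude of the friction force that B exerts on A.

The normal force B exerts on A is simply A's weight, N₁ = 21.58 N.
Maximum static friction on A from B: μ_s N₁ = 0.32×21.58 = 6.906 N.
Since P = 4.1 N ≤ 6.906 N, A does not slip on B; friction on A equals P = 4.1 N.
By Newton's third law B feels 4.1 N forward from A. With B stationary, the floor's static friction on B balances it: f₂ = 4.1 N (well within μ_s(m_A+m_B)g = 200.9 N).

f ≈ 4.1 N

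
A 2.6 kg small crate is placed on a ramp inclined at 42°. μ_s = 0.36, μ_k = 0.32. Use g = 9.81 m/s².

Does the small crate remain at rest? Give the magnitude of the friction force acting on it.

N = m g cos θ = 19 N.
Down-slope weight component: m g sin θ = 17.1 N.
μ_s N = 6.82 N.
17.1 > 6.82 N, so it slides; kinetic friction f = μ_k N = 0.32×19 = 6.07 N.

f ≈ 6.07 N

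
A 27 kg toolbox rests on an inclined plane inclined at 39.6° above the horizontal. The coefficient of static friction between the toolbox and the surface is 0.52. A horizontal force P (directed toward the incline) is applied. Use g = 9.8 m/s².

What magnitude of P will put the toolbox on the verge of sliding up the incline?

At impending motion up the slope, friction acts down-slope at its limit: f = μ_s N.
Perpendicular to the incline: N = m g cos θ + P sin θ.
Along the incline: P cos θ = m g sin θ + μ_s N = m g sin θ + μ_s (m g cos θ + P sin θ).
Solving, P (cos θ − μ_s sin θ) = m g (sin θ + μ_s cos θ), so P = 27×9.8×(sin 39.6° + 0.52 cos 39.6°)/(cos 39.6° − 0.52 sin 39.6°) = 265×1.038/0.4391 = 626 N.

P ≈ 626 N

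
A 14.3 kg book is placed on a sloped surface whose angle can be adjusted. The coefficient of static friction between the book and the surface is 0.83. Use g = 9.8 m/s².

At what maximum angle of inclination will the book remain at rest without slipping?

θ_max ≈ 39.7°

At the slip threshold, m g sin θ = μ_s · m g cos θ, so tan θ = μ_s.
θ_max = arctan(0.83) = 39.7°.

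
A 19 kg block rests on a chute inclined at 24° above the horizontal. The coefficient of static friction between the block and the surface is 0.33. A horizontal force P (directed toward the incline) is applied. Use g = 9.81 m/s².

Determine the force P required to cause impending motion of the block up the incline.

P ≈ 169 N

At impending motion up the slope, friction acts down-slope at its limit: f = μ_s N.
Perpendicular to the incline: N = m g cos θ + P sin θ.
Along the incline: P cos θ = m g sin θ + μ_s N = m g sin θ + μ_s (m g cos θ + P sin θ).
Solving, P (cos θ − μ_s sin θ) = m g (sin θ + μ_s cos θ), so P = 19×9.81×(sin 24° + 0.33 cos 24°)/(cos 24° − 0.33 sin 24°) = 186×0.7082/0.7793 = 169 N.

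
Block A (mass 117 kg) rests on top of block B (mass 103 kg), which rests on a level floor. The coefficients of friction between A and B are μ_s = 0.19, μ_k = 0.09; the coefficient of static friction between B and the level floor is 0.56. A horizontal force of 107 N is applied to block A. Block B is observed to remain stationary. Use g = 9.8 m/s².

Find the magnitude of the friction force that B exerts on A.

f ≈ 107 N

Normal force at the A–B interface: N₁ = m_A g = 1147 N.
Maximum static friction on A from B: μ_s N₁ = 0.19×1147 = 217.9 N.
P = 107 N is within that limit, so A and B move together (both at rest); the A–B friction is simply f₁ = P = 107 N.
By Newton's third law B feels 107 N forward from A. With B stationary, the floor's static friction on B balances it: f₂ = 107 N (well within μ_s(m_A+m_B)g = 1207 N).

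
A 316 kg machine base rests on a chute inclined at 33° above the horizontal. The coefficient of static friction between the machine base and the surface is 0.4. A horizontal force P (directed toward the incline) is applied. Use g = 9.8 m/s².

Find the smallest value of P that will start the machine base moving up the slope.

At impending motion up the slope, friction acts down-slope at its limit: f = μ_s N.
Perpendicular to the incline: N = m g cos θ + P sin θ.
Along the incline: P cos θ = m g sin θ + μ_s N = m g sin θ + μ_s (m g cos θ + P sin θ).
Solving, P (cos θ − μ_s sin θ) = m g (sin θ + μ_s cos θ), so P = 316×9.8×(sin 33° + 0.4 cos 33°)/(cos 33° − 0.4 sin 33°) = 3100×0.8801/0.6208 = 4390 N.

P ≈ 4390 N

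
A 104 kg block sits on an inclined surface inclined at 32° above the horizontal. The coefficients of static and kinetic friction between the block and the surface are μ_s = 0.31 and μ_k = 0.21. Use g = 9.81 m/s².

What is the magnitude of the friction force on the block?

The normal reaction is N = m g cos θ = 865.2 N.
Along the slope the weight component is m g sin θ = 540.6 N; friction must supply exactly this, acting up-slope.
The static-friction ceiling is μ_s N = 0.31 × 865.2 = 268.2 N.
Since |540.6| > 268.2 N, static friction cannot hold it; the block slides down the incline and kinetic friction applies: f = μ_k N = 0.21 × 865.2 = 182 N.

f ≈ 182 N (up the incline)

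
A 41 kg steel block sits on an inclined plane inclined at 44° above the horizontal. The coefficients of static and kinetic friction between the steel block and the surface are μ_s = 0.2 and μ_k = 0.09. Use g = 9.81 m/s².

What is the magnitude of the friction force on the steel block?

Perpendicular to the surface, N = m g cos θ = 41·9.81·cos 44° = 289.3 N.
Along the slope the weight component is m g sin θ = 279.4 N; friction must supply exactly this, acting up-slope.
The static-friction ceiling is μ_s N = 0.2 × 289.3 = 57.87 N.
Since |279.4| > 57.87 N, static friction cannot hold it; the steel block slides down the incline and kinetic friction applies: f = μ_k N = 0.09 × 289.3 = 26 N.

f ≈ 26 N (up the incline)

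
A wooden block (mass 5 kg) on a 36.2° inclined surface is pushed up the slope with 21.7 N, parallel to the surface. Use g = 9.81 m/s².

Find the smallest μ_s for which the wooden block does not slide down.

μ_s,min ≈ 0.184

N = m g cos θ = 39.58 N.
Friction must make up the shortfall along the incline: f = m g sin θ − P = 28.97 − 21.7 = 7.269 N.
At the threshold f = μ_s N, so μ_s,min = 7.269/39.58 = 0.184.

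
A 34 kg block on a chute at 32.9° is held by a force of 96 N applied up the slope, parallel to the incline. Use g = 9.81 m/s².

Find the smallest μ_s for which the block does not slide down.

μ_s,min ≈ 0.304

N = m g cos θ = 280 N.
Friction must make up the shortfall along the incline: f = m g sin θ − P = 181.2 − 96 = 85.17 N.
At the threshold f = μ_s N, so μ_s,min = 85.17/280 = 0.304.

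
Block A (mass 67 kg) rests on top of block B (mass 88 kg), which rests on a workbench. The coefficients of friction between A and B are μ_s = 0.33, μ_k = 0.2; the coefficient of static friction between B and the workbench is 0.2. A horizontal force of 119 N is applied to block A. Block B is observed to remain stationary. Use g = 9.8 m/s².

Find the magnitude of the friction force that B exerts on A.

f ≈ 119 N

Normal force at the A–B interface: N₁ = m_A g = 656.6 N.
So the A–B interface can sustain at most μ_s N₁ = 216.7 N of static friction.
P = 119 N is within that limit, so A and B move together (both at rest); the A–B friction is simply f₁ = P = 119 N.
B experiences an equal 119 N forward from A (third law). B is in equilibrium, so the floor supplies f₂ = 119 N of static friction (limit μ_s(m_A+m_B)g = 303.8 N, not exceeded).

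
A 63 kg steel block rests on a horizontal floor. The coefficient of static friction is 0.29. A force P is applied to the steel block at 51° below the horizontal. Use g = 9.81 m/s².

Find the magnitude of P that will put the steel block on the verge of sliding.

N = m g + P sin α (the push presses the steel block into the horizontal floor).
At impending slip, P cos α = μ_s N = μ_s (m g + P sin α).
Solving: P (cos α − μ_s sin α) = μ_s m g → P = 0.29×618/(cos 51° − 0.29 sin 51°) = 179/0.4039 = 444 N.

P ≈ 444 N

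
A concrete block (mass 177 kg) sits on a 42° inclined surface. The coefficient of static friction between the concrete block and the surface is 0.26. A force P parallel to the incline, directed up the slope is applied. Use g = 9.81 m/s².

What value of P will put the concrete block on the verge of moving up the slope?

At impending motion up the slope, friction acts down-slope at its limit: f = μ_s N.
P is parallel to the surface, so N = m g cos θ = 1290 N.
Along the incline: P = m g sin θ + μ_s N = 1160 + 0.26×1290 = 1500 N.

P ≈ 1500 N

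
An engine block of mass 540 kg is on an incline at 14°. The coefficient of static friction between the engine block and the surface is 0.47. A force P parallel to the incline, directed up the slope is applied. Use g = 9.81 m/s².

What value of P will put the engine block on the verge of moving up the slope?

At impending motion up the slope, friction acts down-slope at its limit: f = μ_s N.
P is parallel to the surface, so N = m g cos θ = 5140 N.
Along the incline: P = m g sin θ + μ_s N = 1280 + 0.47×5140 = 3700 N.

P ≈ 3700 N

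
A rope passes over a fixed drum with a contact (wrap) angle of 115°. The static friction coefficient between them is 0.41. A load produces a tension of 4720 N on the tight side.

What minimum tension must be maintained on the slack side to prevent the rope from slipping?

T_min ≈ 2070 N

Capstan equation at impending slip: T_tight/T_slack = e^{μβ}.
β = 115° = 2.007 rad; e^{μβ} = e^{0.41×2.007} = 2.277.
T_slack = T_tight / e^{μβ} = 4720 / 2.277 = 2070 N.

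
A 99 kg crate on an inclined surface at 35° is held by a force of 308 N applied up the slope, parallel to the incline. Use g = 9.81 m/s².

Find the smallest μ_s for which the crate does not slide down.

N = m g cos θ = 795.6 N.
Friction must make up the shortfall along the incline: f = m g sin θ − P = 557.1 − 308 = 249.1 N.
At the threshold f = μ_s N, so μ_s,min = 249.1/795.6 = 0.313.

μ_s,min ≈ 0.313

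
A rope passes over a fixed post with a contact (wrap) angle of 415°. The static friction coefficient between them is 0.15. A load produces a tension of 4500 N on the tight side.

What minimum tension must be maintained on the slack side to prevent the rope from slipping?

Capstan equation at impending slip: T_tight/T_slack = e^{μβ}.
β = 415° = 7.243 rad; e^{μβ} = e^{0.15×7.243} = 2.964.
T_slack = T_tight / e^{μβ} = 4500 / 2.964 = 1520 N.

T_min ≈ 1520 N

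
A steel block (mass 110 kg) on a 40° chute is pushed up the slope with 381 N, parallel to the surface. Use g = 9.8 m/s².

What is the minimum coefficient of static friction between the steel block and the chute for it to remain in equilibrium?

μ_s,min ≈ 0.378

N = m g cos θ = 825.8 N.
Friction must make up the shortfall along the incline: f = m g sin θ − P = 692.9 − 381 = 311.9 N.
At the threshold f = μ_s N, so μ_s,min = 311.9/825.8 = 0.378.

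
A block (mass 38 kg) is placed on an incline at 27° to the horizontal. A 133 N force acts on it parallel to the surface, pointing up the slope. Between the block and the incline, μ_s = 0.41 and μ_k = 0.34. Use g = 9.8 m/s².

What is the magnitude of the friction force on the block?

Normal force: N = m g cos θ = 38 × 9.8 × cos 27° = 331.8 N.
Parallel to the incline, ΣF = 0 gives f = m g sin θ − P = 169.1 − 133 = 36.07 N (up-slope positive).
The static-friction ceiling is μ_s N = 0.41 × 331.8 = 136 N.
Since |36.07| ≤ 136 N, static friction is sufficient; f equals the required value, not μ_s N.

f ≈ 36.1 N (up the incline)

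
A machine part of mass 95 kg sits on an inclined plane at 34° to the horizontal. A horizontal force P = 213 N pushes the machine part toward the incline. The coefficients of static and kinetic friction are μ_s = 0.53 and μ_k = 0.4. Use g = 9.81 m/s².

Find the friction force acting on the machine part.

The horizontal push has a component P sin θ into the surface, so N = m g cos θ + P sin θ = 772.6 + 119.1 = 891.7 N.
Along the incline, the net driving force (taking up-slope positive) is P cos θ − m g sin θ = 176.6 − 521.1 = -344.6 N, so equilibrium requires friction f = 344.6 N (up-slope).
The limit of static friction is μ_s N = 472.6 N.
|f_req| = 344.6 ≤ 472.6 N → the machine part is in equilibrium; friction equals the required value.

f ≈ 345 N (up the incline)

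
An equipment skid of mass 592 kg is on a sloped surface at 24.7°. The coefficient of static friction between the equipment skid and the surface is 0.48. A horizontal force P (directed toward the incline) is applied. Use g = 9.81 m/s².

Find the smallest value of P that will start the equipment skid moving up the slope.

P ≈ 7010 N

At impending motion up the slope, friction acts down-slope at its limit: f = μ_s N.
Perpendicular to the incline: N = m g cos θ + P sin θ.
Along the incline: P cos θ = m g sin θ + μ_s N = m g sin θ + μ_s (m g cos θ + P sin θ).
Solving, P (cos θ − μ_s sin θ) = m g (sin θ + μ_s cos θ), so P = 592×9.81×(sin 24.7° + 0.48 cos 24.7°)/(cos 24.7° − 0.48 sin 24.7°) = 5810×0.854/0.7079 = 7010 N.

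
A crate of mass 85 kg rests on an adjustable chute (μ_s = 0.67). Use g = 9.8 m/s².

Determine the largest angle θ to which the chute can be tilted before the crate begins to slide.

At the slip threshold, m g sin θ = μ_s · m g cos θ, so tan θ = μ_s.
θ_max = arctan(0.67) = 33.8°.

θ_max ≈ 33.8°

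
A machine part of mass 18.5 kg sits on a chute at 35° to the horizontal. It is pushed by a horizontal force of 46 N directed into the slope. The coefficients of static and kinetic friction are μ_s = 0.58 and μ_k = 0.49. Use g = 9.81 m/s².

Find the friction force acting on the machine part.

Normal direction: N = m g cos θ + P sin θ = 175 N.
Parallel to the incline: P cos θ − m g sin θ = 37.68 − 104.1 = -66.41 N; the friction needed to balance this is 66.41 N acting up the slope.
The limit of static friction is μ_s N = 101.5 N.
Since 66.41 N is within the 101.5 N limit, the machine part stays put and friction is exactly 66.4 N.

f ≈ 66.4 N (up the incline)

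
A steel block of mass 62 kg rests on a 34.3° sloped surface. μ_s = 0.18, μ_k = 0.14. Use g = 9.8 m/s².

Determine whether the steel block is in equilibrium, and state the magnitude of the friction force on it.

f ≈ 70.3 N

N = m g cos θ = 502 N.
Down-slope weight component: m g sin θ = 342 N.
μ_s N = 90.3 N.
342 > 90.3 N, so it slides; kinetic friction f = μ_k N = 0.14×502 = 70.3 N.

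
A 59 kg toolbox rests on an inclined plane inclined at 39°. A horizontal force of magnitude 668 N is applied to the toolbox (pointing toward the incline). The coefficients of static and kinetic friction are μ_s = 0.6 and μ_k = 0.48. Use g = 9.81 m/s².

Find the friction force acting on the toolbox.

Normal direction: N = m g cos θ + P sin θ = 870.2 N.
Parallel to the incline: P cos θ − m g sin θ = 519.1 − 364.2 = 154.9 N; the friction needed to balance this is 154.9 N acting down the slope.
Maximum static friction: μ_s N = 0.6 × 870.2 = 522.1 N.
Since 154.9 N is within the 522.1 N limit, the toolbox stays put and friction is exactly 155 N.

f ≈ 155 N (down the incline)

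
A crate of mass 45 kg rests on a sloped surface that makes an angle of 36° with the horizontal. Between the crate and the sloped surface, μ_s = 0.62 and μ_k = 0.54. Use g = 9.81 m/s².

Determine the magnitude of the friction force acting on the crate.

Normal force: N = m g cos θ = 45 × 9.81 × cos 36° = 357.1 N.
Along the slope the weight component is m g sin θ = 259.5 N; friction must supply exactly this, acting up-slope.
Maximum static friction available: μ_s N = 0.62 × 357.1 = 221.4 N.
|259.5| exceeds 221.4 N, so the crate slips down-slope; friction is kinetic, f = μ_k N = 0.54×357.1 = 193 N.

f ≈ 193 N (up the incline)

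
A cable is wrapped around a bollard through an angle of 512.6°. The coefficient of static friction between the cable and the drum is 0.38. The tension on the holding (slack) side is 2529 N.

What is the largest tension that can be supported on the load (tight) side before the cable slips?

T_max ≈ 75800 N

At impending slip the capstan equation gives T₂/T₁ = e^{μβ} with β in radians.
β = 512.6° × π/180 = 8.947 rad.
e^{μβ} = e^{0.38×8.947} = 29.95.
T₂ = T₁ · e^{μβ} = 2529 × 29.95 = 75800 N.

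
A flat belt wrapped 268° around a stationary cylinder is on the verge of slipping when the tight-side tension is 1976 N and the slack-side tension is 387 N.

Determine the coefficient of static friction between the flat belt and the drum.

μ ≈ 0.349

T₂/T₁ = e^{μβ} → μ = ln(T₂/T₁)/β.
β = 268° = 4.677 rad.
μ = ln(1976/387)/4.677 = ln(5.106)/4.677 = 0.349.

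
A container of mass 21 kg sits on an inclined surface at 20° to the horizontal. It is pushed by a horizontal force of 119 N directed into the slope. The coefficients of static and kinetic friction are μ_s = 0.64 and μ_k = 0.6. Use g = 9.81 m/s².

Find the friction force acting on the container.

Normal direction: N = m g cos θ + P sin θ = 234.3 N.
Parallel to the incline: P cos θ − m g sin θ = 111.8 − 70.46 = 41.36 N; the friction needed to balance this is 41.36 N acting down the slope.
The limit of static friction is μ_s N = 149.9 N.
|f_req| = 41.36 ≤ 149.9 N → the container is in equilibrium; friction equals the required value.

f ≈ 41.4 N (down the incline)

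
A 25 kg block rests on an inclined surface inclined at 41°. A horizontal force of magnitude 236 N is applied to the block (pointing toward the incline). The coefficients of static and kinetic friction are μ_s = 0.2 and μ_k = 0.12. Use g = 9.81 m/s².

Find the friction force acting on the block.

f ≈ 17.2 N (down the incline)

Normal direction: N = m g cos θ + P sin θ = 339.9 N.
Along the incline, the net driving force (taking up-slope positive) is P cos θ − m g sin θ = 178.1 − 160.9 = 17.21 N, so equilibrium requires friction f = -17.21 N (down-slope).
The limit of static friction is μ_s N = 67.98 N.
Since 17.21 N is within the 67.98 N limit, the block stays put and friction is exactly 17.2 N.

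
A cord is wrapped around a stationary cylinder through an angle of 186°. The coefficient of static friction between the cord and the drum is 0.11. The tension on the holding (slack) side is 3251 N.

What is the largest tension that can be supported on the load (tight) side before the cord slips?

At impending slip the capstan equation gives T₂/T₁ = e^{μβ} with β in radians.
β = 186° × π/180 = 3.246 rad.
e^{μβ} = e^{0.11×3.246} = 1.429.
T₂ = T₁ · e^{μβ} = 3251 × 1.429 = 4650 N.

T_max ≈ 4650 N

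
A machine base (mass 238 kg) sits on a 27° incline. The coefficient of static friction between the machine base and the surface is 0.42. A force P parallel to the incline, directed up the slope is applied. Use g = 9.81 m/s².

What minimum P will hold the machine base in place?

The machine base tends to slide down (tan θ > μ_s), so at the point of impending slip friction acts up-slope at its limit: f = μ_s N.
P is parallel to the surface, so N = m g cos θ = 2080 N.
Along the incline: P + μ_s N = m g sin θ, so P = 1060 − 0.42×2080 = 186 N.

P_min ≈ 186 N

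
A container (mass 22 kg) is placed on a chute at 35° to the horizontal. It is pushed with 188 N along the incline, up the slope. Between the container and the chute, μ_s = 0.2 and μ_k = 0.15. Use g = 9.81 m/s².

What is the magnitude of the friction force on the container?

The normal reaction is N = m g cos θ = 176.8 N.
Parallel to the incline, ΣF = 0 gives f = m g sin θ − P = 123.8 − 188 = -64.21 N (up-slope positive).
Static friction can supply at most μ_s N = 35.36 N.
Since |-64.21| > 35.36 N, static friction cannot hold it; the container slides up the incline and kinetic friction applies: f = μ_k N = 0.15 × 176.8 = 26.5 N.

f ≈ 26.5 N (down the incline)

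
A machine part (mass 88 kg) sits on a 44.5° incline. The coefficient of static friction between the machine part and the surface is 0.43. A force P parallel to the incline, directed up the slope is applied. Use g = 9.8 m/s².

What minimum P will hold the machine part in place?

P_min ≈ 340 N

The machine part tends to slide down (tan θ > μ_s), so at the point of impending slip friction acts up-slope at its limit: f = μ_s N.
P is parallel to the surface, so N = m g cos θ = 615 N.
Along the incline: P + μ_s N = m g sin θ, so P = 604 − 0.43×615 = 340 N.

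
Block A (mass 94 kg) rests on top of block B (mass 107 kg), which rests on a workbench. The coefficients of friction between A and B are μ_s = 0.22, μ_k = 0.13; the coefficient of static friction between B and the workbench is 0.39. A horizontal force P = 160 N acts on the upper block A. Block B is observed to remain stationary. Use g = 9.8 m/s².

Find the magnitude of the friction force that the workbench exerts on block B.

f ≈ 160 N

Between the blocks, N₁ = m_A g = 921.2 N.
So the A–B interface can sustain at most μ_s N₁ = 202.7 N of static friction.
Since P = 160 N ≤ 202.7 N, A does not slip on B; friction on A equals P = 160 N.
By Newton's third law B feels 160 N forward from A. With B stationary, the floor's static friction on B balances it: f₂ = 160 N (well within μ_s(m_A+m_B)g = 768.2 N).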